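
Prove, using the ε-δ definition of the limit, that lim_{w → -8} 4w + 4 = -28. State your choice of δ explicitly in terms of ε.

Let ε > 0. We need δ > 0 so that 0 < |w + 8| < δ implies |(4w + 4) + 28| < ε.
Since (4w + 4) + 28 = 4(w + 8), we have |(4w + 4) + 28| = 4|w + 8|.
Thus it suffices that |w + 8| < ε/4.
Choosing δ = ε/4 gives |(4w + 4) + 28| = 4|w + 8| < ε whenever |w + 8| < δ.

δ = ε/4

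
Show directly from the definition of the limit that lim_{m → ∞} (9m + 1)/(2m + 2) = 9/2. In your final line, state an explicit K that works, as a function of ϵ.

K = 4/ϵ

Let ϵ > 0. For m ≥ 1, |(9m + 1)/(2m + 2) − (9/2)| = |-16|/(2(2m + 2)) = 16/(2(2m + 2)).
Since 2m + 2 ≥ 2m for m ≥ 1, this is ≤ 16/(2·2m) = 4/m.
So |(9m + 1)/(2m + 2) − (9/2)| < ϵ whenever m > 4/ϵ.
Take K = 4/ϵ. If m > K then |(9m + 1)/(2m + 2) − (9/2)| ≤ 4/m < ϵ.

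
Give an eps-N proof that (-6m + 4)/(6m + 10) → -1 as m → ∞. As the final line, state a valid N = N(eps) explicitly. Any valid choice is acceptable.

N = (7/3)/eps

Fix eps > 0. For m ≥ 1, |(-6m + 4)/(6m + 10) + 1| = |84|/(6(6m + 10)) = 84/(6(6m + 10)).
Since 6m + 10 ≥ 6m for m ≥ 1, this is ≤ 84/(6·6m) = (7/3)/m.
So |(-6m + 4)/(6m + 10) + 1| < eps whenever m > (7/3)/eps.
Take N = (7/3)/eps. If m > N then |(-6m + 4)/(6m + 10) + 1| ≤ (7/3)/m < eps.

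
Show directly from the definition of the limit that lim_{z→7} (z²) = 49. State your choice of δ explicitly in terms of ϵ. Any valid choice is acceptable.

Fix ϵ > 0. We seek δ > 0 with 0 < |z − 7| < δ ⇒ |z² − 49| < ϵ.
Factor: z² − 49 = (z − 7)(z + 7), so |z² − 49| = |z − 7|·|z + 7|.
Restrict δ ≤ 2. Then |z − 7| < 2 gives |z| < 9, so by the triangle inequality |z + 7| ≤ 9 + 7 = 16.
Hence |z² − 49| ≤ 16|z − 7|, which is < ϵ once |z − 7| < ϵ/16.
Take δ = min(2, ϵ/16). If 0 < |z − 7| < δ then both bounds hold and |z² − 49| ≤ 16|z − 7| < 16·(ϵ/16) = ϵ.

δ = min(2, ϵ/16)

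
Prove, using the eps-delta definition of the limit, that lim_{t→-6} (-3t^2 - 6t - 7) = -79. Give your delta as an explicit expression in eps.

Let eps > 0. We want delta > 0 such that 0 < |t + 6| < delta implies |(-3t^2 - 6t - 7) + 79| < eps.
(-3t^2 - 6t - 7) + 79 = -3t^2 - 6t + 72 = (t + 6)(-3t + 12).
So |(-3t^2 - 6t - 7) + 79| = |t + 6|·|-3t + 12|.
Assume first that |t + 6| < 2, so |t| < 8. Then |-3t + 12| ≤ 3·8 + 12 = 36.
Hence |(-3t^2 - 6t - 7) + 79| ≤ 36|t + 6| < eps provided |t + 6| < eps/36.
Choosing delta = min(2, eps/36) ensures both conditions, hence |(-3t^2 - 6t - 7) + 79| < eps.

delta = min(2, eps/36)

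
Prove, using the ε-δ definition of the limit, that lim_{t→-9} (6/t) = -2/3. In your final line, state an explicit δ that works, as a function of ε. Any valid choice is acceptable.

δ = min(9/2, (27/4)ε)

Fix ε > 0. We seek δ > 0 such that 0 < |t + 9| < δ implies |6/t + 2/3| < ε.
|6/t + 2/3| = 6·|-9 − t|/(9·|t|) = 6|t + 9|/(9|t|).
Require δ ≤ 9/2 so that |t| > 9 − 9/2 = 9/2, hence 9|t| > 81/2.
Then |6/t + 2/3| < 6|t + 9|/(81/2), which is < ε when |t + 9| < (27/4)ε.
Take δ = min(9/2, (27/4)ε). Then 0 < |t + 9| < δ gives both |t + 9| < 9/2 and |t + 9| < (27/4)ε, so |6/t + 2/3| < ε.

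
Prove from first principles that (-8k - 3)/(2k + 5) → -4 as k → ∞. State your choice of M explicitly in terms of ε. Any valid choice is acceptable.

Suppose ε > 0. For k ≥ 1, |(-8k - 3)/(2k + 5) + 4| = |34|/(2(2k + 5)) = 34/(2(2k + 5)).
Since 2k + 5 ≥ 2k for k ≥ 1, this is ≤ 34/(2·2k) = (17/2)/k.
So |(-8k - 3)/(2k + 5) + 4| < ε whenever k > (17/2)/ε.
Take M = (17/2)/ε. If k > M then |(-8k - 3)/(2k + 5) + 4| ≤ (17/2)/k < ε.

M = (17/2)/ε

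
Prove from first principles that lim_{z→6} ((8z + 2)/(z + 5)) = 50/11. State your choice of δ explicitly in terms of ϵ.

Suppose ϵ > 0. We want δ > 0 with 0 < |z − 6| < δ ⇒ |(8z + 2)/(z + 5) − (50/11)| < ϵ.
Combining over a common denominator, (8z + 2)/(z + 5) − (50/11) = [(8z + 2)·11 − 50·(z + 5)] / [11·(z + 5)] = 38(z − 6) / (11(z + 5)).
So |(8z + 2)/(z + 5) − (50/11)| = 38|z − 6| / (11·|z + 5|).
Restrict δ ≤ 11/2. Then |z − 6| < 11/2 gives |z + 5| = |(z − 6) + 11| ≥ 11 − 11/2 = 11/2.
Hence |(8z + 2)/(z + 5) − (50/11)| < 38|z − 6|/(11·(11/2)) = (76/121)|z − 6|, which is < ϵ once |z − 6| < (121/76)ϵ.
Take δ = min(11/2, (121/76)ϵ). Then 0 < |z − 6| < δ forces both bounds, so |(8z + 2)/(z + 5) − (50/11)| < ϵ.

δ = min(11/2, (121/76)ϵ)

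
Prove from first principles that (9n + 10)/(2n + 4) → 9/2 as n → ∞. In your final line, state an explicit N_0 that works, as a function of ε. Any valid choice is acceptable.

Let ε > 0 be given. For n ≥ 1, |(9n + 10)/(2n + 4) − (9/2)| = |-16|/(2(2n + 4)) = 16/(2(2n + 4)).
Since 2n + 4 ≥ 2n for n ≥ 1, this is ≤ 16/(2·2n) = 4/n.
So |(9n + 10)/(2n + 4) − (9/2)| < ε whenever n > 4/ε.
Take N_0 = 4/ε. If n > N_0 then |(9n + 10)/(2n + 4) − (9/2)| ≤ 4/n < ε.

N_0 = 4/ε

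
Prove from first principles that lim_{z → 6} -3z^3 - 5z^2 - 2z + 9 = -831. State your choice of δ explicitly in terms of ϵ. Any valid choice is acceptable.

Let ϵ > 0 be given. We want δ > 0 such that 0 < |z − 6| < δ implies |(-3z^3 - 5z^2 - 2z + 9) + 831| < ϵ.
(-3z^3 - 5z^2 - 2z + 9) + 831 = -3z^3 - 5z^2 - 2z + 840 = (z − 6)(-3z^2 - 23z - 140).
So |(-3z^3 - 5z^2 - 2z + 9) + 831| = |z − 6|·|-3z^2 - 23z - 140|.
Require δ ≤ 1. Then |z − 6| < 1 gives |z| < 7, and by the triangle inequality |-3z^2 - 23z - 140| ≤ 3·7^2 + 23·7 + 140 = 448.
Hence |(-3z^3 - 5z^2 - 2z + 9) + 831| ≤ 448|z − 6| < ϵ provided |z − 6| < ϵ/448.
Take δ = min(1, ϵ/448). Then 0 < |z − 6| < δ gives both |z − 6| < 1 and |z − 6| < ϵ/448, so |(-3z^3 - 5z^2 - 2z + 9) + 831| < ϵ.

δ = min(1, ϵ/448)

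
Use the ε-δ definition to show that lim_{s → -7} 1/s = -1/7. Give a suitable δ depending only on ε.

δ = min(7/2, (49/2)ε)

Fix ε > 0. We seek δ > 0 such that 0 < |s + 7| < δ implies |1/s + 1/7| < ε.
|1/s + 1/7| = |-7 − s|/(7·|s|) = |s + 7|/(7|s|).
Require δ ≤ 7/2 so that |s| > 7 − 7/2 = 7/2, hence 7|s| > 49/2.
Then |1/s + 1/7| < |s + 7|/(49/2), which is < ε when |s + 7| < (49/2)ε.
Take δ = min(7/2, (49/2)ε). Then 0 < |s + 7| < δ gives both |s + 7| < 7/2 and |s + 7| < (49/2)ε, so |1/s + 1/7| < ε.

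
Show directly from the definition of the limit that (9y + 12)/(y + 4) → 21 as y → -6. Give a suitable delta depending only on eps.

delta = min(1, (1/12)eps)

Let eps > 0 be given. We want delta > 0 with 0 < |y + 6| < delta ⇒ |(9y + 12)/(y + 4) − 21| < eps.
Combining over a common denominator, (9y + 12)/(y + 4) − 21 = [(9y + 12)·(-2) − (-42)·(y + 4)] / [(-2)·(y + 4)] = 24(y + 6) / ((-2)(y + 4)).
So |(9y + 12)/(y + 4) − 21| = 24|y + 6| / (2·|y + 4|).
Restrict delta ≤ 1. Then |y + 6| < 1 gives |y + 4| = |(y + 6) + (-2)| ≥ 2 − 1 = 1.
Hence |(9y + 12)/(y + 4) − 21| < 24|y + 6|/(2·1) = 12|y + 6|, which is < eps once |y + 6| < (1/12)eps.
Take delta = min(1, (1/12)eps). Then 0 < |y + 6| < delta forces both bounds, so |(9y + 12)/(y + 4) − 21| < eps.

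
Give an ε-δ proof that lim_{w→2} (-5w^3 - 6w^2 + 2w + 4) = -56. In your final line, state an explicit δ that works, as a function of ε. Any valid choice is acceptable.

δ = min(2, ε/174)

Let ε > 0. We want δ > 0 such that 0 < |w − 2| < δ implies |(-5w^3 - 6w^2 + 2w + 4) + 56| < ε.
(-5w^3 - 6w^2 + 2w + 4) + 56 = -5w^3 - 6w^2 + 2w + 60 = (w − 2)(-5w^2 - 16w - 30).
So |(-5w^3 - 6w^2 + 2w + 4) + 56| = |w − 2|·|-5w^2 - 16w - 30|.
Assume first that |w − 2| < 2, so |w| < 4. Then |-5w^2 - 16w - 30| ≤ 5·4^2 + 16·4 + 30 = 174.
Hence |(-5w^3 - 6w^2 + 2w + 4) + 56| ≤ 174|w − 2| < ε provided |w − 2| < ε/174.
Take δ = min(2, ε/174). Then 0 < |w − 2| < δ gives both |w − 2| < 2 and |w − 2| < ε/174, so |(-5w^3 - 6w^2 + 2w + 4) + 56| < ε.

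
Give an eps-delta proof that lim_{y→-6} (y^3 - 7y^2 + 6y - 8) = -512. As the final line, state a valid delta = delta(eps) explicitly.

delta = min(1, eps/224)

Let eps > 0. We want delta > 0 such that 0 < |y + 6| < delta implies |(y^3 - 7y^2 + 6y - 8) + 512| < eps.
(y^3 - 7y^2 + 6y - 8) + 512 = y^3 - 7y^2 + 6y + 504 = (y + 6)(y^2 - 13y + 84).
So |(y^3 - 7y^2 + 6y - 8) + 512| = |y + 6|·|y^2 - 13y + 84|.
Require delta ≤ 1. Then |y + 6| < 1 gives |y| < 7, and by the triangle inequality |y^2 - 13y + 84| ≤ 7^2 + 13·7 + 84 = 224.
Hence |(y^3 - 7y^2 + 6y - 8) + 512| ≤ 224|y + 6| < eps provided |y + 6| < eps/224.
Take delta = min(1, eps/224). Then 0 < |y + 6| < delta gives both |y + 6| < 1 and |y + 6| < eps/224, so |(y^3 - 7y^2 + 6y - 8) + 512| < eps.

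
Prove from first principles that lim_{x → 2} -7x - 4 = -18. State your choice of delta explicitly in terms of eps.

Suppose eps > 0. We need delta > 0 so that 0 < |x − 2| < delta implies |(-7x - 4) + 18| < eps.
|(-7x - 4) + 18| = |-7x + 14| = 7|x − 2|.
Thus it suffices that |x − 2| < eps/7.
Choosing delta = eps/7 gives |(-7x - 4) + 18| = 7|x − 2| < eps whenever |x − 2| < delta.

delta = eps/7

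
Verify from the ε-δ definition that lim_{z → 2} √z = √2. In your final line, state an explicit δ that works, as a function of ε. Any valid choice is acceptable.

Suppose ε > 0. We want δ > 0 such that 0 < |z − 2| < δ implies |√z − √2| < ε.
Rationalise: √z − √2 = (z − 2)/(√z + √2), so |√z − √2| = |z − 2|/(√z + √2).
Restrict δ ≤ 2 so that |z − 2| < 2 forces z > 0, and then √z + √2 > √2.
Hence |√z − √2| < |z − 2|/√2, which is < ε once |z − 2| < √2·ε.
Take δ = min(2, √2·ε). If 0 < |z − 2| < δ then z > 0 and |√z − √2| < |z − 2|/√2 < ε.

δ = min(2, √2·ε)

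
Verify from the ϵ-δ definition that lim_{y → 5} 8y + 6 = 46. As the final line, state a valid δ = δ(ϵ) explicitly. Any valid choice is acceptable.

δ = ϵ/8

Fix ϵ > 0. We need δ > 0 so that 0 < |y − 5| < δ implies |(8y + 6) − 46| < ϵ.
|(8y + 6) − 46| = |8y - 40| = 8|y − 5|.
Thus it suffices that |y − 5| < ϵ/8.
Take δ = ϵ/8. If 0 < |y − 5| < δ then |(8y + 6) − 46| = 8|y − 5| < 8·(ϵ/8) = ϵ.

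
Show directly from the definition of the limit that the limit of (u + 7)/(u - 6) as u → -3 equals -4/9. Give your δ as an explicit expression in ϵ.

Suppose ϵ > 0. We want δ > 0 with 0 < |u + 3| < δ ⇒ |(u + 7)/(u - 6) + 4/9| < ϵ.
Combining over a common denominator, (u + 7)/(u - 6) + 4/9 = [(u + 7)·(-9) − 4·(u - 6)] / [(-9)·(u - 6)] = -13(u + 3) / ((-9)(u - 6)).
So |(u + 7)/(u - 6) + 4/9| = 13|u + 3| / (9·|u − 6|).
Require δ ≤ 9/2, so |u − 6| ≥ |-9| − |u + 3| > 9 − 9/2 = 9/2.
Hence |(u + 7)/(u - 6) + 4/9| < 13|u + 3|/(9·(9/2)) = (26/81)|u + 3|, which is < ϵ once |u + 3| < (81/26)ϵ.
Take δ = min(9/2, (81/26)ϵ). Then 0 < |u + 3| < δ forces both bounds, so |(u + 7)/(u - 6) + 4/9| < ϵ.

δ = min(9/2, (81/26)ϵ)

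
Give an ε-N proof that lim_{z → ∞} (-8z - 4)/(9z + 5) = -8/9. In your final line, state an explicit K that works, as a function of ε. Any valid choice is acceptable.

Fix ε > 0. We seek K > 0 such that z > K implies |(-8z - 4)/(9z + 5) + 8/9| < ε.
(-8z - 4)/(9z + 5) + 8/9 = (9(-8z - 4) − (-8)(9z + 5)) / (9(9z + 5)) = 4/(9(9z + 5)).
For z > 0 we have 9z + 5 > 9z, so |(-8z - 4)/(9z + 5) + 8/9| = 4/(9(9z + 5)) < 4/(9·9z) = (4/81)/z.
Thus |(-8z - 4)/(9z + 5) + 8/9| < ε whenever z > (4/81)/ε.
Take K = (4/81)/ε. If z > K then |(-8z - 4)/(9z + 5) + 8/9| < (4/81)/z < ε.

K = (4/81)/ε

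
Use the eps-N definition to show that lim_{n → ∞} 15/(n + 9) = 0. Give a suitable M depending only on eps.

Suppose eps > 0. For n ≥ 1, |15/(n + 9) − 0| = 15/(n + 9) ≤ 15/n.
We need 15/n < eps, i.e. n > 15/eps.
Take M = 15/eps. If n > M then |15/(n + 9)| ≤ 15/n < eps.

M = 15/eps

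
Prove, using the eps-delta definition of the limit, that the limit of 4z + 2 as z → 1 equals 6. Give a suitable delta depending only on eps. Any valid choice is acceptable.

delta = eps/4

Suppose eps > 0. We need delta > 0 so that 0 < |z − 1| < delta implies |(4z + 2) − 6| < eps.
Since (4z + 2) − 6 = 4(z − 1), we have |(4z + 2) − 6| = 4|z − 1|.
Thus it suffices that |z − 1| < eps/4.
Take delta = eps/4. If 0 < |z − 1| < delta then |(4z + 2) − 6| = 4|z − 1| < 4·(eps/4) = eps.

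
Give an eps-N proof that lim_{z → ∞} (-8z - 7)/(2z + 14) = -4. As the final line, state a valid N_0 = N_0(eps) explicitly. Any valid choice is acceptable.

N_0 = (49/2)/eps

Fix eps > 0. We seek N_0 > 0 such that z > N_0 implies |(-8z - 7)/(2z + 14) + 4| < eps.
(-8z - 7)/(2z + 14) + 4 = (2(-8z - 7) − (-8)(2z + 14)) / (2(2z + 14)) = 98/(2(2z + 14)).
For z > 0 we have 2z + 14 > 2z, so |(-8z - 7)/(2z + 14) + 4| = 98/(2(2z + 14)) < 98/(2·2z) = (49/2)/z.
Thus |(-8z - 7)/(2z + 14) + 4| < eps whenever z > (49/2)/eps.
Take N_0 = (49/2)/eps. If z > N_0 then |(-8z - 7)/(2z + 14) + 4| < (49/2)/z < eps.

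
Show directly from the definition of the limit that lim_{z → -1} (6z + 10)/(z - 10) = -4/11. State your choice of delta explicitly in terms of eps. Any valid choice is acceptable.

delta = min(11/2, (121/140)eps)

Let eps > 0. We want delta > 0 with 0 < |z + 1| < delta ⇒ |(6z + 10)/(z - 10) + 4/11| < eps.
Combining over a common denominator, (6z + 10)/(z - 10) + 4/11 = [(6z + 10)·(-11) − 4·(z - 10)] / [(-11)·(z - 10)] = -70(z + 1) / ((-11)(z - 10)).
So |(6z + 10)/(z - 10) + 4/11| = 70|z + 1| / (11·|z − 10|).
Require delta ≤ 11/2, so |z − 10| ≥ |-11| − |z + 1| > 11 − 11/2 = 11/2.
Hence |(6z + 10)/(z - 10) + 4/11| < 70|z + 1|/(11·(11/2)) = (140/121)|z + 1|, which is < eps once |z + 1| < (121/140)eps.
Take delta = min(11/2, (121/140)eps). Then 0 < |z + 1| < delta forces both bounds, so |(6z + 10)/(z - 10) + 4/11| < eps.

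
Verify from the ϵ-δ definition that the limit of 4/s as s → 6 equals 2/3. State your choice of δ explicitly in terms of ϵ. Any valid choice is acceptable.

δ = min(3, (9/2)ϵ)

Let ϵ > 0 be given. We seek δ > 0 such that 0 < |s − 6| < δ implies |4/s − (2/3)| < ϵ.
|4/s − (2/3)| = 4·|6 − s|/(6·|s|) = 4|s − 6|/(6|s|).
Require δ ≤ 3 so that |s| > 6 − 3 = 3, hence 6|s| > 18.
Then |4/s − (2/3)| < 4|s − 6|/18, which is < ϵ when |s − 6| < (9/2)ϵ.
Take δ = min(3, (9/2)ϵ). Then 0 < |s − 6| < δ gives both |s − 6| < 3 and |s − 6| < (9/2)ϵ, so |4/s − (2/3)| < ϵ.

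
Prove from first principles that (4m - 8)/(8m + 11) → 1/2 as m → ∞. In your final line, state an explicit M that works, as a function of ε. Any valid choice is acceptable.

M = (27/16)/ε

Suppose ε > 0. For m ≥ 1, |(4m - 8)/(8m + 11) − (1/2)| = |-108|/(8(8m + 11)) = 108/(8(8m + 11)).
Since 8m + 11 ≥ 8m for m ≥ 1, this is ≤ 108/(8·8m) = (27/16)/m.
So |(4m - 8)/(8m + 11) − (1/2)| < ε whenever m > (27/16)/ε.
Take M = (27/16)/ε. If m > M then |(4m - 8)/(8m + 11) − (1/2)| ≤ (27/16)/m < ε.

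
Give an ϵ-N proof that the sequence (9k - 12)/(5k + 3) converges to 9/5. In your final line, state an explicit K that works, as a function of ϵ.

Let ϵ > 0 be given. For k ≥ 1, |(9k - 12)/(5k + 3) − (9/5)| = |-87|/(5(5k + 3)) = 87/(5(5k + 3)).
Since 5k + 3 ≥ 5k for k ≥ 1, this is ≤ 87/(5·5k) = (87/25)/k.
So |(9k - 12)/(5k + 3) − (9/5)| < ϵ whenever k > (87/25)/ϵ.
Take K = (87/25)/ϵ. If k > K then |(9k - 12)/(5k + 3) − (9/5)| ≤ (87/25)/k < ϵ.

K = (87/25)/ϵ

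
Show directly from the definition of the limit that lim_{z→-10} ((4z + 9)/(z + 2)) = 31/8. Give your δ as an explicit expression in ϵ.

Suppose ϵ > 0. We want δ > 0 with 0 < |z + 10| < δ ⇒ |(4z + 9)/(z + 2) − (31/8)| < ϵ.
Combining over a common denominator, (4z + 9)/(z + 2) − (31/8) = [(4z + 9)·(-8) − (-31)·(z + 2)] / [(-8)·(z + 2)] = -1(z + 10) / ((-8)(z + 2)).
So |(4z + 9)/(z + 2) − (31/8)| = |z + 10| / (8·|z + 2|).
Require δ ≤ 4, so |z + 2| ≥ |-8| − |z + 10| > 8 − 4 = 4.
Hence |(4z + 9)/(z + 2) − (31/8)| < |z + 10|/(8·4) = (1/32)|z + 10|, which is < ϵ once |z + 10| < 32ϵ.
Take δ = min(4, 32ϵ). Then 0 < |z + 10| < δ forces both bounds, so |(4z + 9)/(z + 2) − (31/8)| < ϵ.

δ = min(4, 32ϵ)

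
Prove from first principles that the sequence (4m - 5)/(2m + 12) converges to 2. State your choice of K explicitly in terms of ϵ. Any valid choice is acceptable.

Fix ϵ > 0. For m ≥ 1, |(4m - 5)/(2m + 12) − 2| = |-58|/(2(2m + 12)) = 58/(2(2m + 12)).
Since 2m + 12 ≥ 2m for m ≥ 1, this is ≤ 58/(2·2m) = (29/2)/m.
So |(4m - 5)/(2m + 12) − 2| < ϵ whenever m > (29/2)/ϵ.
Take K = (29/2)/ϵ. If m > K then |(4m - 5)/(2m + 12) − 2| ≤ (29/2)/m < ϵ.

K = (29/2)/ϵ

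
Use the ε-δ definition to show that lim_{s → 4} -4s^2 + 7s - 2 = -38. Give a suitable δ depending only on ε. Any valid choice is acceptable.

δ = min(2, ε/33)

Fix ε > 0. We want δ > 0 such that 0 < |s − 4| < δ implies |(-4s^2 + 7s - 2) + 38| < ε.
(-4s^2 + 7s - 2) + 38 = -4s^2 + 7s + 36 = (s − 4)(-4s - 9).
So |(-4s^2 + 7s - 2) + 38| = |s − 4|·|-4s - 9|.
Require δ ≤ 2. Then |s − 4| < 2 gives |s| < 6, and by the triangle inequality |-4s - 9| ≤ 4·6 + 9 = 33.
Hence |(-4s^2 + 7s - 2) + 38| ≤ 33|s − 4| < ε provided |s − 4| < ε/33.
Take δ = min(2, ε/33). Then 0 < |s − 4| < δ gives both |s − 4| < 2 and |s − 4| < ε/33, so |(-4s^2 + 7s - 2) + 38| < ε.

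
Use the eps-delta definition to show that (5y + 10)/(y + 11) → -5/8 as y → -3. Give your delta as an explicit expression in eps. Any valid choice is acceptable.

delta = min(4, (32/45)eps)

Suppose eps > 0. We want delta > 0 with 0 < |y + 3| < delta ⇒ |(5y + 10)/(y + 11) + 5/8| < eps.
Combining over a common denominator, (5y + 10)/(y + 11) + 5/8 = [(5y + 10)·8 − (-5)·(y + 11)] / [8·(y + 11)] = 45(y + 3) / (8(y + 11)).
So |(5y + 10)/(y + 11) + 5/8| = 45|y + 3| / (8·|y + 11|).
Require delta ≤ 4, so |y + 11| ≥ |8| − |y + 3| > 8 − 4 = 4.
Hence |(5y + 10)/(y + 11) + 5/8| < 45|y + 3|/(8·4) = (45/32)|y + 3|, which is < eps once |y + 3| < (32/45)eps.
Take delta = min(4, (32/45)eps). Then 0 < |y + 3| < delta forces both bounds, so |(5y + 10)/(y + 11) + 5/8| < eps.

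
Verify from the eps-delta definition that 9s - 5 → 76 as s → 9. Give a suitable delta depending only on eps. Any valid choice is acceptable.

Let eps > 0. We need delta > 0 so that 0 < |s − 9| < delta implies |(9s - 5) − 76| < eps.
|(9s - 5) − 76| = |9s - 81| = 9|s − 9|.
So 9|s − 9| < eps exactly when |s − 9| < eps/9.
Choosing delta = eps/9 gives |(9s - 5) − 76| = 9|s − 9| < eps whenever |s − 9| < delta.

delta = eps/9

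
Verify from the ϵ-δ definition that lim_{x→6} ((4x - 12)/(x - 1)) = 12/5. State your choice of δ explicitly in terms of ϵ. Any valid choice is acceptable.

δ = min(5/2, (25/16)ϵ)

Suppose ϵ > 0. We want δ > 0 with 0 < |x − 6| < δ ⇒ |(4x - 12)/(x - 1) − (12/5)| < ϵ.
Combining over a common denominator, (4x - 12)/(x - 1) − (12/5) = [(4x - 12)·5 − 12·(x - 1)] / [5·(x - 1)] = 8(x − 6) / (5(x - 1)).
So |(4x - 12)/(x - 1) − (12/5)| = 8|x − 6| / (5·|x − 1|).
Restrict δ ≤ 5/2. Then |x − 6| < 5/2 gives |x − 1| = |(x − 6) + 5| ≥ 5 − 5/2 = 5/2.
Hence |(4x - 12)/(x - 1) − (12/5)| < 8|x − 6|/(5·(5/2)) = (16/25)|x − 6|, which is < ϵ once |x − 6| < (25/16)ϵ.
Take δ = min(5/2, (25/16)ϵ). Then 0 < |x − 6| < δ forces both bounds, so |(4x - 12)/(x - 1) − (12/5)| < ϵ.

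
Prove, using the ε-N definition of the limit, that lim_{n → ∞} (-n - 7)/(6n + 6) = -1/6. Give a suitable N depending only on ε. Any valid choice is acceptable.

N = 1/ε

Fix ε > 0. For n ≥ 1, |(-n - 7)/(6n + 6) + 1/6| = |-36|/(6(6n + 6)) = 36/(6(6n + 6)).
Since 6n + 6 ≥ 6n for n ≥ 1, this is ≤ 36/(6·6n) = 1/n.
So |(-n - 7)/(6n + 6) + 1/6| < ε whenever n > 1/ε.
Take N = 1/ε. If n > N then |(-n - 7)/(6n + 6) + 1/6| ≤ 1/n < ε.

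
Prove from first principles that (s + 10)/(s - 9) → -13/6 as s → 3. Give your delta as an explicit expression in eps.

Let eps > 0. We want delta > 0 with 0 < |s − 3| < delta ⇒ |(s + 10)/(s - 9) + 13/6| < eps.
Combining over a common denominator, (s + 10)/(s - 9) + 13/6 = [(s + 10)·(-6) − 13·(s - 9)] / [(-6)·(s - 9)] = -19(s − 3) / ((-6)(s - 9)).
So |(s + 10)/(s - 9) + 13/6| = 19|s − 3| / (6·|s − 9|).
Require delta ≤ 3, so |s − 9| ≥ |-6| − |s − 3| > 6 − 3 = 3.
Hence |(s + 10)/(s - 9) + 13/6| < 19|s − 3|/(6·3) = (19/18)|s − 3|, which is < eps once |s − 3| < (18/19)eps.
Take delta = min(3, (18/19)eps). Then 0 < |s − 3| < delta forces both bounds, so |(s + 10)/(s - 9) + 13/6| < eps.

delta = min(3, (18/19)eps)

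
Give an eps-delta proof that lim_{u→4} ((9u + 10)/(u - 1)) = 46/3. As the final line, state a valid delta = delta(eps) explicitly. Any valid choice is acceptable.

Let eps > 0 be given. We want delta > 0 with 0 < |u − 4| < delta ⇒ |(9u + 10)/(u - 1) − (46/3)| < eps.
Combining over a common denominator, (9u + 10)/(u - 1) − (46/3) = [(9u + 10)·3 − 46·(u - 1)] / [3·(u - 1)] = -19(u − 4) / (3(u - 1)).
So |(9u + 10)/(u - 1) − (46/3)| = 19|u − 4| / (3·|u − 1|).
Require delta ≤ 3/2, so |u − 1| ≥ |3| − |u − 4| > 3 − 3/2 = 3/2.
Hence |(9u + 10)/(u - 1) − (46/3)| < 19|u − 4|/(3·(3/2)) = (38/9)|u − 4|, which is < eps once |u − 4| < (9/38)eps.
Take delta = min(3/2, (9/38)eps). Then 0 < |u − 4| < delta forces both bounds, so |(9u + 10)/(u - 1) − (46/3)| < eps.

delta = min(3/2, (9/38)eps)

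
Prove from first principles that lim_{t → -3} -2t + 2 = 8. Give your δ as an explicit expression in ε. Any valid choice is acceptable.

Let ε > 0 be given. We need δ > 0 so that 0 < |t + 3| < δ implies |(-2t + 2) − 8| < ε.
Since (-2t + 2) − 8 = -2(t + 3), we have |(-2t + 2) − 8| = 2|t + 3|.
Thus it suffices that |t + 3| < ε/2.
Take δ = ε/2. If 0 < |t + 3| < δ then |(-2t + 2) − 8| = 2|t + 3| < 2·(ε/2) = ε.

δ = ε/2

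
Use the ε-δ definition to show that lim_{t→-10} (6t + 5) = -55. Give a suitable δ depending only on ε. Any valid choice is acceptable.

Suppose ε > 0. We need δ > 0 so that 0 < |t + 10| < δ implies |(6t + 5) + 55| < ε.
|(6t + 5) + 55| = |6t + 60| = 6|t + 10|.
So 6|t + 10| < ε exactly when |t + 10| < ε/6.
Take δ = ε/6. If 0 < |t + 10| < δ then |(6t + 5) + 55| = 6|t + 10| < 6·(ε/6) = ε.

δ = ε/6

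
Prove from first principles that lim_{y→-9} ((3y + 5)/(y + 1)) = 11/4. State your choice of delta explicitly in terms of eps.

delta = min(4, 16eps)

Let eps > 0. We want delta > 0 with 0 < |y + 9| < delta ⇒ |(3y + 5)/(y + 1) − (11/4)| < eps.
Combining over a common denominator, (3y + 5)/(y + 1) − (11/4) = [(3y + 5)·(-8) − (-22)·(y + 1)] / [(-8)·(y + 1)] = -2(y + 9) / ((-8)(y + 1)).
So |(3y + 5)/(y + 1) − (11/4)| = 2|y + 9| / (8·|y + 1|).
Restrict delta ≤ 4. Then |y + 9| < 4 gives |y + 1| = |(y + 9) + (-8)| ≥ 8 − 4 = 4.
Hence |(3y + 5)/(y + 1) − (11/4)| < 2|y + 9|/(8·4) = (1/16)|y + 9|, which is < eps once |y + 9| < 16eps.
Take delta = min(4, 16eps). Then 0 < |y + 9| < delta forces both bounds, so |(3y + 5)/(y + 1) − (11/4)| < eps.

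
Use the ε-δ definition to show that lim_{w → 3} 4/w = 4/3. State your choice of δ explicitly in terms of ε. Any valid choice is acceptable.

Let ε > 0 be given. We seek δ > 0 such that 0 < |w − 3| < δ implies |4/w − (4/3)| < ε.
|4/w − (4/3)| = 4·|3 − w|/(3·|w|) = 4|w − 3|/(3|w|).
Require δ ≤ 3/2 so that |w| > 3 − 3/2 = 3/2, hence 3|w| > 9/2.
Then |4/w − (4/3)| < 4|w − 3|/(9/2), which is < ε when |w − 3| < (9/8)ε.
Take δ = min(3/2, (9/8)ε). Then 0 < |w − 3| < δ gives both |w − 3| < 3/2 and |w − 3| < (9/8)ε, so |4/w − (4/3)| < ε.

δ = min(3/2, (9/8)ε)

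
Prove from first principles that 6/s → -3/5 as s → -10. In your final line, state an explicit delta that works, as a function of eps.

delta = min(5, (25/3)eps)

Let eps > 0 be given. We seek delta > 0 such that 0 < |s + 10| < delta implies |6/s + 3/5| < eps.
|6/s + 3/5| = 6·|-10 − s|/(10·|s|) = 6|s + 10|/(10|s|).
Require delta ≤ 5 so that |s| > 10 − 5 = 5, hence 10|s| > 50.
Then |6/s + 3/5| < 6|s + 10|/50, which is < eps when |s + 10| < (25/3)eps.
Take delta = min(5, (25/3)eps). Then 0 < |s + 10| < delta gives both |s + 10| < 5 and |s + 10| < (25/3)eps, so |6/s + 3/5| < eps.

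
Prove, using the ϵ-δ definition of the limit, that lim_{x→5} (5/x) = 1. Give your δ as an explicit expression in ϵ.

δ = min(5/2, (5/2)ϵ)

Let ϵ > 0 be given. We seek δ > 0 such that 0 < |x − 5| < δ implies |5/x − 1| < ϵ.
|5/x − 1| = 5·|5 − x|/(5·|x|) = 5|x − 5|/(5|x|).
Require δ ≤ 5/2 so that |x| > 5 − 5/2 = 5/2, hence 5|x| > 25/2.
Then |5/x − 1| < 5|x − 5|/(25/2), which is < ϵ when |x − 5| < (5/2)ϵ.
Take δ = min(5/2, (5/2)ϵ). Then 0 < |x − 5| < δ gives both |x − 5| < 5/2 and |x − 5| < (5/2)ϵ, so |5/x − 1| < ϵ.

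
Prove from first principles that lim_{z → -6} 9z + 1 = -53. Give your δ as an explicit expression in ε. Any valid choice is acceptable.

δ = ε/9

Fix ε > 0. We need δ > 0 so that 0 < |z + 6| < δ implies |(9z + 1) + 53| < ε.
Since (9z + 1) + 53 = 9(z + 6), we have |(9z + 1) + 53| = 9|z + 6|.
Thus it suffices that |z + 6| < ε/9.
Choosing δ = ε/9 gives |(9z + 1) + 53| = 9|z + 6| < ε whenever |z + 6| < δ.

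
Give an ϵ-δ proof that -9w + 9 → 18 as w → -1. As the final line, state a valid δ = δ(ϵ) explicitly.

Suppose ϵ > 0. We need δ > 0 so that 0 < |w + 1| < δ implies |(-9w + 9) − 18| < ϵ.
Since (-9w + 9) − 18 = -9(w + 1), we have |(-9w + 9) − 18| = 9|w + 1|.
Thus it suffices that |w + 1| < ϵ/9.
Choosing δ = ϵ/9 gives |(-9w + 9) − 18| = 9|w + 1| < ϵ whenever |w + 1| < δ.

δ = ϵ/9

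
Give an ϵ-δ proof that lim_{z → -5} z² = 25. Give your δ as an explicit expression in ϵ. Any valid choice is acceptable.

Let ϵ > 0 be given. We seek δ > 0 with 0 < |z + 5| < δ ⇒ |z² − 25| < ϵ.
Factor: z² − 25 = (z + 5)(z - 5), so |z² − 25| = |z + 5|·|z - 5|.
Restrict δ ≤ 1. Then |z + 5| < 1 gives |z| < 6, so by the triangle inequality |z - 5| ≤ 6 + 5 = 11.
Hence |z² − 25| ≤ 11|z + 5|, which is < ϵ once |z + 5| < ϵ/11.
Take δ = min(1, ϵ/11). If 0 < |z + 5| < δ then both bounds hold and |z² − 25| ≤ 11|z + 5| < 11·(ϵ/11) = ϵ.

δ = min(1, ϵ/11)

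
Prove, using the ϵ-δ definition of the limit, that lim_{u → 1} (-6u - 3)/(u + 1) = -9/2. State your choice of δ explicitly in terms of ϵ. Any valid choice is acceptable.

δ = min(1, (2/3)ϵ)

Let ϵ > 0 be given. We want δ > 0 with 0 < |u − 1| < δ ⇒ |(-6u - 3)/(u + 1) + 9/2| < ϵ.
Combining over a common denominator, (-6u - 3)/(u + 1) + 9/2 = [(-6u - 3)·2 − (-9)·(u + 1)] / [2·(u + 1)] = -3(u − 1) / (2(u + 1)).
So |(-6u - 3)/(u + 1) + 9/2| = 3|u − 1| / (2·|u + 1|).
Restrict δ ≤ 1. Then |u − 1| < 1 gives |u + 1| = |(u − 1) + 2| ≥ 2 − 1 = 1.
Hence |(-6u - 3)/(u + 1) + 9/2| < 3|u − 1|/(2·1) = (3/2)|u − 1|, which is < ϵ once |u − 1| < (2/3)ϵ.
Take δ = min(1, (2/3)ϵ). Then 0 < |u − 1| < δ forces both bounds, so |(-6u - 3)/(u + 1) + 9/2| < ϵ.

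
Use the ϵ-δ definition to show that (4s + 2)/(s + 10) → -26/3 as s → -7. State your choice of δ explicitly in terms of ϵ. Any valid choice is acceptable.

Let ϵ > 0 be given. We want δ > 0 with 0 < |s + 7| < δ ⇒ |(4s + 2)/(s + 10) + 26/3| < ϵ.
Combining over a common denominator, (4s + 2)/(s + 10) + 26/3 = [(4s + 2)·3 − (-26)·(s + 10)] / [3·(s + 10)] = 38(s + 7) / (3(s + 10)).
So |(4s + 2)/(s + 10) + 26/3| = 38|s + 7| / (3·|s + 10|).
Require δ ≤ 3/2, so |s + 10| ≥ |3| − |s + 7| > 3 − 3/2 = 3/2.
Hence |(4s + 2)/(s + 10) + 26/3| < 38|s + 7|/(3·(3/2)) = (76/9)|s + 7|, which is < ϵ once |s + 7| < (9/76)ϵ.
Take δ = min(3/2, (9/76)ϵ). Then 0 < |s + 7| < δ forces both bounds, so |(4s + 2)/(s + 10) + 26/3| < ϵ.

δ = min(3/2, (9/76)ϵ)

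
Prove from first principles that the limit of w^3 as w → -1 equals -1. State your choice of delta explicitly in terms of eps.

Suppose eps > 0. We seek delta > 0 with 0 < |w + 1| < delta ⇒ |w^3 + 1| < eps.
Factor: w^3 + 1 = (w + 1)(w^2 - w + 1), so |w^3 + 1| = |w + 1|·|w^2 - w + 1|.
Impose delta ≤ 2 so that |w| < 3; then |w^2 - w + 1| ≤ 13.
Hence |w^3 + 1| ≤ 13|w + 1|, which is < eps once |w + 1| < eps/13.
Take delta = min(2, eps/13). If 0 < |w + 1| < delta then both bounds hold and |w^3 + 1| ≤ 13|w + 1| < 13·(eps/13) = eps.

delta = min(2, eps/13)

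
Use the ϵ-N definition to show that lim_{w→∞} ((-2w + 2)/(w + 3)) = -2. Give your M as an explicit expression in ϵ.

M = 8/ϵ

Let ϵ > 0 be given. We seek M > 0 such that w > M implies |(-2w + 2)/(w + 3) + 2| < ϵ.
(-2w + 2)/(w + 3) + 2 = ((-2w + 2) − (-2)(w + 3)) / ((w + 3)) = 8/((w + 3)).
For w > 0 we have w + 3 > w, so |(-2w + 2)/(w + 3) + 2| = 8/((w + 3)) < 8/(w) = 8/w.
Thus |(-2w + 2)/(w + 3) + 2| < ϵ whenever w > 8/ϵ.
Take M = 8/ϵ. If w > M then |(-2w + 2)/(w + 3) + 2| < 8/w < ϵ.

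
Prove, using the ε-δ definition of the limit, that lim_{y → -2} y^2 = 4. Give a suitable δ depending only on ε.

Let ε > 0 be given. We seek δ > 0 with 0 < |y + 2| < δ ⇒ |y^2 − 4| < ε.
Factor: y^2 − 4 = (y + 2)(y - 2), so |y^2 − 4| = |y + 2|·|y - 2|.
Impose δ ≤ 1 so that |y| < 3; then |y - 2| ≤ 5.
Hence |y^2 − 4| ≤ 5|y + 2|, which is < ε once |y + 2| < ε/5.
Take δ = min(1, ε/5). If 0 < |y + 2| < δ then both bounds hold and |y^2 − 4| ≤ 5|y + 2| < 5·(ε/5) = ε.

δ = min(1, ε/5)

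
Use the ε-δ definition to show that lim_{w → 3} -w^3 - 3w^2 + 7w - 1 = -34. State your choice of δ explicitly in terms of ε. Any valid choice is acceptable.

Let ε > 0. We want δ > 0 such that 0 < |w − 3| < δ implies |(-w^3 - 3w^2 + 7w - 1) + 34| < ε.
(-w^3 - 3w^2 + 7w - 1) + 34 = -w^3 - 3w^2 + 7w + 33 = (w − 3)(-w^2 - 6w - 11).
So |(-w^3 - 3w^2 + 7w - 1) + 34| = |w − 3|·|-w^2 - 6w - 11|.
Assume first that |w − 3| < 2, so |w| < 5. Then |-w^2 - 6w - 11| ≤ 5^2 + 6·5 + 11 = 66.
Hence |(-w^3 - 3w^2 + 7w - 1) + 34| ≤ 66|w − 3| < ε provided |w − 3| < ε/66.
Choosing δ = min(2, ε/66) ensures both conditions, hence |(-w^3 - 3w^2 + 7w - 1) + 34| < ε.

δ = min(2, ε/66)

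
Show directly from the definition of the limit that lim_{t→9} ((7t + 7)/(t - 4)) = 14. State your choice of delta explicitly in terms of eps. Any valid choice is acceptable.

delta = min(5/2, (5/14)eps)

Suppose eps > 0. We want delta > 0 with 0 < |t − 9| < delta ⇒ |(7t + 7)/(t - 4) − 14| < eps.
Combining over a common denominator, (7t + 7)/(t - 4) − 14 = [(7t + 7)·5 − 70·(t - 4)] / [5·(t - 4)] = -35(t − 9) / (5(t - 4)).
So |(7t + 7)/(t - 4) − 14| = 35|t − 9| / (5·|t − 4|).
Require delta ≤ 5/2, so |t − 4| ≥ |5| − |t − 9| > 5 − 5/2 = 5/2.
Hence |(7t + 7)/(t - 4) − 14| < 35|t − 9|/(5·(5/2)) = (14/5)|t − 9|, which is < eps once |t − 9| < (5/14)eps.
Take delta = min(5/2, (5/14)eps). Then 0 < |t − 9| < delta forces both bounds, so |(7t + 7)/(t - 4) − 14| < eps.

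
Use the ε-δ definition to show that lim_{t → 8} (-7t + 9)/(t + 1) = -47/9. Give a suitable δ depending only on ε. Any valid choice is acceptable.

Fix ε > 0. We want δ > 0 with 0 < |t − 8| < δ ⇒ |(-7t + 9)/(t + 1) + 47/9| < ε.
Combining over a common denominator, (-7t + 9)/(t + 1) + 47/9 = [(-7t + 9)·9 − (-47)·(t + 1)] / [9·(t + 1)] = -16(t − 8) / (9(t + 1)).
So |(-7t + 9)/(t + 1) + 47/9| = 16|t − 8| / (9·|t + 1|).
Require δ ≤ 9/2, so |t + 1| ≥ |9| − |t − 8| > 9 − 9/2 = 9/2.
Hence |(-7t + 9)/(t + 1) + 47/9| < 16|t − 8|/(9·(9/2)) = (32/81)|t − 8|, which is < ε once |t − 8| < (81/32)ε.
Take δ = min(9/2, (81/32)ε). Then 0 < |t − 8| < δ forces both bounds, so |(-7t + 9)/(t + 1) + 47/9| < ε.

δ = min(9/2, (81/32)ε)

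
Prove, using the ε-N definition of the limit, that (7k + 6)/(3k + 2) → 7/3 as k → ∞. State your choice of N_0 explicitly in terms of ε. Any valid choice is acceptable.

Suppose ε > 0. For k ≥ 1, |(7k + 6)/(3k + 2) − (7/3)| = |4|/(3(3k + 2)) = 4/(3(3k + 2)).
Since 3k + 2 ≥ 3k for k ≥ 1, this is ≤ 4/(3·3k) = (4/9)/k.
So |(7k + 6)/(3k + 2) − (7/3)| < ε whenever k > (4/9)/ε.
Take N_0 = (4/9)/ε. If k > N_0 then |(7k + 6)/(3k + 2) − (7/3)| ≤ (4/9)/k < ε.

N_0 = (4/9)/ε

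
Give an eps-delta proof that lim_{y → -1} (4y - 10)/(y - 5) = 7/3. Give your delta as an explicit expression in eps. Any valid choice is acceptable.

delta = min(3, (9/5)eps)

Let eps > 0 be given. We want delta > 0 with 0 < |y + 1| < delta ⇒ |(4y - 10)/(y - 5) − (7/3)| < eps.
Combining over a common denominator, (4y - 10)/(y - 5) − (7/3) = [(4y - 10)·(-6) − (-14)·(y - 5)] / [(-6)·(y - 5)] = -10(y + 1) / ((-6)(y - 5)).
So |(4y - 10)/(y - 5) − (7/3)| = 10|y + 1| / (6·|y − 5|).
Require delta ≤ 3, so |y − 5| ≥ |-6| − |y + 1| > 6 − 3 = 3.
Hence |(4y - 10)/(y - 5) − (7/3)| < 10|y + 1|/(6·3) = (5/9)|y + 1|, which is < eps once |y + 1| < (9/5)eps.
Take delta = min(3, (9/5)eps). Then 0 < |y + 1| < delta forces both bounds, so |(4y - 10)/(y - 5) − (7/3)| < eps.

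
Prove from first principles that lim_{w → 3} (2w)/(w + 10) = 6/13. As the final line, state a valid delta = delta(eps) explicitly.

delta = min(13/2, (169/40)eps)

Suppose eps > 0. We want delta > 0 with 0 < |w − 3| < delta ⇒ |(2w)/(w + 10) − (6/13)| < eps.
Combining over a common denominator, (2w)/(w + 10) − (6/13) = [(2w)·13 − 6·(w + 10)] / [13·(w + 10)] = 20(w − 3) / (13(w + 10)).
So |(2w)/(w + 10) − (6/13)| = 20|w − 3| / (13·|w + 10|).
Require delta ≤ 13/2, so |w + 10| ≥ |13| − |w − 3| > 13 − 13/2 = 13/2.
Hence |(2w)/(w + 10) − (6/13)| < 20|w − 3|/(13·(13/2)) = (40/169)|w − 3|, which is < eps once |w − 3| < (169/40)eps.
Take delta = min(13/2, (169/40)eps). Then 0 < |w − 3| < delta forces both bounds, so |(2w)/(w + 10) − (6/13)| < eps.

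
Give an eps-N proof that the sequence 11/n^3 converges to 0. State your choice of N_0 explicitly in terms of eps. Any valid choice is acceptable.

Let eps > 0. For n ≥ 1, |11/n^3 − 0| = 11/n^3.
11/n^3 < eps ⇔ n^3 > 11/eps ⇔ n > (11/eps)^{1/3}.
Take N_0 = (11/eps)^{1/3}. Then n > N_0 implies 11/n^3 < eps.

N_0 = (11/eps)^{1/3}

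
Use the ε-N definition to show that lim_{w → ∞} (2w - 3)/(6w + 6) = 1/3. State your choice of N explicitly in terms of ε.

N = (5/6)/ε

Suppose ε > 0. We seek N > 0 such that w > N implies |(2w - 3)/(6w + 6) − (1/3)| < ε.
(2w - 3)/(6w + 6) − (1/3) = (6(2w - 3) − 2(6w + 6)) / (6(6w + 6)) = -30/(6(6w + 6)).
For w > 0 we have 6w + 6 > 6w, so |(2w - 3)/(6w + 6) − (1/3)| = 30/(6(6w + 6)) < 30/(6·6w) = (5/6)/w.
Thus |(2w - 3)/(6w + 6) − (1/3)| < ε whenever w > (5/6)/ε.
Take N = (5/6)/ε. If w > N then |(2w - 3)/(6w + 6) − (1/3)| < (5/6)/w < ε.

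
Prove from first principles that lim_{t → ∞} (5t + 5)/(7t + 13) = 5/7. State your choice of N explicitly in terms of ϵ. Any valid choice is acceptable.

Let ϵ > 0 be given. We seek N > 0 such that t > N implies |(5t + 5)/(7t + 13) − (5/7)| < ϵ.
(5t + 5)/(7t + 13) − (5/7) = (7(5t + 5) − 5(7t + 13)) / (7(7t + 13)) = -30/(7(7t + 13)).
For t > 0 we have 7t + 13 > 7t, so |(5t + 5)/(7t + 13) − (5/7)| = 30/(7(7t + 13)) < 30/(7·7t) = (30/49)/t.
Thus |(5t + 5)/(7t + 13) − (5/7)| < ϵ whenever t > (30/49)/ϵ.
Take N = (30/49)/ϵ. If t > N then |(5t + 5)/(7t + 13) − (5/7)| < (30/49)/t < ϵ.

N = (30/49)/ϵ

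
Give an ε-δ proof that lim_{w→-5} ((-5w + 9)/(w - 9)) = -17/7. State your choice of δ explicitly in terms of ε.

Fix ε > 0. We want δ > 0 with 0 < |w + 5| < δ ⇒ |(-5w + 9)/(w - 9) + 17/7| < ε.
Combining over a common denominator, (-5w + 9)/(w - 9) + 17/7 = [(-5w + 9)·(-14) − 34·(w - 9)] / [(-14)·(w - 9)] = 36(w + 5) / ((-14)(w - 9)).
So |(-5w + 9)/(w - 9) + 17/7| = 36|w + 5| / (14·|w − 9|).
Restrict δ ≤ 7. Then |w + 5| < 7 gives |w − 9| = |(w + 5) + (-14)| ≥ 14 − 7 = 7.
Hence |(-5w + 9)/(w - 9) + 17/7| < 36|w + 5|/(14·7) = (18/49)|w + 5|, which is < ε once |w + 5| < (49/18)ε.
Take δ = min(7, (49/18)ε). Then 0 < |w + 5| < δ forces both bounds, so |(-5w + 9)/(w - 9) + 17/7| < ε.

δ = min(7, (49/18)ε)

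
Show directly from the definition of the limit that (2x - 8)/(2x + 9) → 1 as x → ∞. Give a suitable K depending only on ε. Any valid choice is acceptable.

K = (17/2)/ε

Let ε > 0 be given. We seek K > 0 such that x > K implies |(2x - 8)/(2x + 9) − 1| < ε.
(2x - 8)/(2x + 9) − 1 = (2(2x - 8) − 2(2x + 9)) / (2(2x + 9)) = -34/(2(2x + 9)).
For x > 0 we have 2x + 9 > 2x, so |(2x - 8)/(2x + 9) − 1| = 34/(2(2x + 9)) < 34/(2·2x) = (17/2)/x.
Thus |(2x - 8)/(2x + 9) − 1| < ε whenever x > (17/2)/ε.
Take K = (17/2)/ε. If x > K then |(2x - 8)/(2x + 9) − 1| < (17/2)/x < ε.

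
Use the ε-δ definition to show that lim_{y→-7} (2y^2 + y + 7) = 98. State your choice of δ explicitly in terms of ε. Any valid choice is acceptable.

Suppose ε > 0. We want δ > 0 such that 0 < |y + 7| < δ implies |(2y^2 + y + 7) − 98| < ε.
(2y^2 + y + 7) − 98 = 2y^2 + y - 91 = (y + 7)(2y - 13).
So |(2y^2 + y + 7) − 98| = |y + 7|·|2y - 13|.
Require δ ≤ 1. Then |y + 7| < 1 gives |y| < 8, and by the triangle inequality |2y - 13| ≤ 2·8 + 13 = 29.
Hence |(2y^2 + y + 7) − 98| ≤ 29|y + 7| < ε provided |y + 7| < ε/29.
Take δ = min(1, ε/29). Then 0 < |y + 7| < δ gives both |y + 7| < 1 and |y + 7| < ε/29, so |(2y^2 + y + 7) − 98| < ε.

δ = min(1, ε/29)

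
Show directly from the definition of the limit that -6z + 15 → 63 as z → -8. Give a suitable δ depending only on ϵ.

δ = ϵ/6

Suppose ϵ > 0. We need δ > 0 so that 0 < |z + 8| < δ implies |(-6z + 15) − 63| < ϵ.
Since (-6z + 15) − 63 = -6(z + 8), we have |(-6z + 15) − 63| = 6|z + 8|.
So 6|z + 8| < ϵ exactly when |z + 8| < ϵ/6.
Choosing δ = ϵ/6 gives |(-6z + 15) − 63| = 6|z + 8| < ϵ whenever |z + 8| < δ.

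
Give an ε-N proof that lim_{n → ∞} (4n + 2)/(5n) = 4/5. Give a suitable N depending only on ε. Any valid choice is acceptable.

Fix ε > 0. For n ≥ 1, |(4n + 2)/(5n) − (4/5)| = |10|/(5(5n)) = 10/(5(5n)).
Since 5n ≥ 5n for n ≥ 1, this is ≤ 10/(5·5n) = (2/5)/n.
So |(4n + 2)/(5n) − (4/5)| < ε whenever n > (2/5)/ε.
Take N = (2/5)/ε. If n > N then |(4n + 2)/(5n) − (4/5)| ≤ (2/5)/n < ε.

N = (2/5)/ε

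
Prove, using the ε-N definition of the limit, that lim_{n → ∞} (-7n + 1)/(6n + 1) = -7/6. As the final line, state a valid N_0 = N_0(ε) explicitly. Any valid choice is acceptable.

Suppose ε > 0. For n ≥ 1, |(-7n + 1)/(6n + 1) + 7/6| = |13|/(6(6n + 1)) = 13/(6(6n + 1)).
Since 6n + 1 ≥ 6n for n ≥ 1, this is ≤ 13/(6·6n) = (13/36)/n.
So |(-7n + 1)/(6n + 1) + 7/6| < ε whenever n > (13/36)/ε.
Take N_0 = (13/36)/ε. If n > N_0 then |(-7n + 1)/(6n + 1) + 7/6| ≤ (13/36)/n < ε.

N_0 = (13/36)/ε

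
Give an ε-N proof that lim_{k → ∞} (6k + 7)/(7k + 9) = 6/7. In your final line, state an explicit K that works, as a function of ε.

Let ε > 0 be given. For k ≥ 1, |(6k + 7)/(7k + 9) − (6/7)| = |-5|/(7(7k + 9)) = 5/(7(7k + 9)).
Since 7k + 9 ≥ 7k for k ≥ 1, this is ≤ 5/(7·7k) = (5/49)/k.
So |(6k + 7)/(7k + 9) − (6/7)| < ε whenever k > (5/49)/ε.
Take K = (5/49)/ε. If k > K then |(6k + 7)/(7k + 9) − (6/7)| ≤ (5/49)/k < ε.

K = (5/49)/ε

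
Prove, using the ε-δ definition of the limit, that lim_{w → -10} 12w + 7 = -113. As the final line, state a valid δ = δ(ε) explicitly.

Fix ε > 0. We need δ > 0 so that 0 < |w + 10| < δ implies |(12w + 7) + 113| < ε.
|(12w + 7) + 113| = |12w + 120| = 12|w + 10|.
So 12|w + 10| < ε exactly when |w + 10| < ε/12.
Choosing δ = ε/12 gives |(12w + 7) + 113| = 12|w + 10| < ε whenever |w + 10| < δ.

δ = ε/12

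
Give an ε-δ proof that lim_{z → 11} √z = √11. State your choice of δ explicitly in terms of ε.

δ = min(11, √11·ε)

Let ε > 0 be given. We want δ > 0 such that 0 < |z − 11| < δ implies |√z − √11| < ε.
Multiplying by the conjugate, |√z − √11| = |z − 11|/(√z + √11).
Restrict δ ≤ 11 so that |z − 11| < 11 forces z > 0, and then √z + √11 > √11.
Hence |√z − √11| < |z − 11|/√11, which is < ε once |z − 11| < √11·ε.
Take δ = min(11, √11·ε). If 0 < |z − 11| < δ then z > 0 and |√z − √11| < |z − 11|/√11 < ε.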